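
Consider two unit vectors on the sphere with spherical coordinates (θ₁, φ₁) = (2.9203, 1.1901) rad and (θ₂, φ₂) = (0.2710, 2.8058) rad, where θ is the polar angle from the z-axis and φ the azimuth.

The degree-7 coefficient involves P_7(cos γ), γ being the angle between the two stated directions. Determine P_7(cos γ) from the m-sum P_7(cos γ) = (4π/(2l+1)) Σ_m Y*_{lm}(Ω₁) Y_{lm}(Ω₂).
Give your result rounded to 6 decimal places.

Summing Y*_{l m}(θ₁,φ₁)·Y_{l m}(θ₂,φ₂) over m ∈ [−7, 7]; prefactor 4π/(2·7+1) = 0.837758:
  m=-7: Y*=-0.000006+0.000011i  Y=+0.000035-0.000035i  product +0.000000+0.000000i
  m=-6: Y*=-0.000134-0.000154i  Y=-0.000285+0.000599i  product +0.000000-0.000000i
  m=-5: Y*=+0.002009-0.000694i  Y=+0.000603-0.005550i  product -0.000003-0.000012i
  m=-4: Y*=-0.000748+0.015558i  Y=+0.007431+0.032078i  product -0.000505+0.000092i
  m=-3: Y*=-0.074196-0.033912i  Y=-0.073641-0.116572i  product +0.001511+0.011146i
  m=-2: Y*=+0.212146-0.202198i  Y=+0.305477+0.242804i  product +0.113900-0.010257i
  m=-1: Y*=+0.234304+0.585437i  Y=-0.596543-0.208200i  product -0.017885-0.398021i
  m=+0: Y*=-0.461311-0.000000i  Y=+0.224599+0.000000i  product -0.103610-0.000000i
  m=+1: Y*=-0.234304+0.585437i  Y=+0.596543-0.208200i  product -0.017885+0.398021i
  m=+2: Y*=+0.212146+0.202198i  Y=+0.305477-0.242804i  product +0.113900+0.010257i
  m=+3: Y*=+0.074196-0.033912i  Y=+0.073641-0.116572i  product +0.001511-0.011146i
  m=+4: Y*=-0.000748-0.015558i  Y=+0.007431-0.032078i  product -0.000505-0.000092i
  m=+5: Y*=-0.002009-0.000694i  Y=-0.000603-0.005550i  product -0.000003+0.000012i
  m=+6: Y*=-0.000134+0.000154i  Y=-0.000285-0.000599i  product +0.000000+0.000000i
  m=+7: Y*=+0.000006+0.000011i  Y=-0.000035-0.000035i  product +0.000000-0.000000i
Σ over m = +0.090428-0.000000i; ×(4π/15) → +0.075757-0.000000i. Real part: 0.075757

0.075757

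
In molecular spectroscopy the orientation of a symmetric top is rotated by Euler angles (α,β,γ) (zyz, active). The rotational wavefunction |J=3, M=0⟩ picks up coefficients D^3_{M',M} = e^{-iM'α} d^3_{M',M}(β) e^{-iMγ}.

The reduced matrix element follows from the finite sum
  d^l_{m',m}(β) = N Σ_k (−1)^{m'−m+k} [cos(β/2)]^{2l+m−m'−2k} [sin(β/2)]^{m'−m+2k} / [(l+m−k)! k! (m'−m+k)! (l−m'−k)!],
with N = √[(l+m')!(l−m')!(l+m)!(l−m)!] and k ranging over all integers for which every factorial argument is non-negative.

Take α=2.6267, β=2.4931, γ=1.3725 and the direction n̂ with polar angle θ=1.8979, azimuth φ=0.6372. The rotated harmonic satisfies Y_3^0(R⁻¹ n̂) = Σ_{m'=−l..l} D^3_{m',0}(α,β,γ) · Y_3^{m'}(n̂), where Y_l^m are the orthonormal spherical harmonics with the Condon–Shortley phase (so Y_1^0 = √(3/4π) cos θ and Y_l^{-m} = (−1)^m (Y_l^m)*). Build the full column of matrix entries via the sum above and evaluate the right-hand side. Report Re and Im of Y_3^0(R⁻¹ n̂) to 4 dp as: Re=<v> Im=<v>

Re=-0.0263 Im=0.0000

Need the full column D^3_{m',0} for m'=−3..3 at α=2.6267, β=2.4931, γ=1.3725.
cos(β/2)=0.318594, sin(β/2)=0.947891
d^3_{-3,0}: single k=3 term ⇒ +0.123170;  D = -0.003217+0.123128i
d^3_{-2,0}: k∈[2..3] ⇒ +0.050703 -0.448819 = -0.398116;  D = -0.205031+0.341260i
d^3_{-1,0}: k∈[1..3] ⇒ +0.010778 -0.286221 +0.844542 = +0.569098;  D = -0.495312+0.280248i
d^3_{0,0}: k∈[0..3] ⇒ +0.001046 -0.083313 +0.737484 -0.725355 = -0.070138;  D = -0.070138+0.000000i
d^3_{1,0}: k∈[0..2] ⇒ -0.010778 +0.286221 -0.844542 = -0.569098;  D = +0.495312+0.280248i
d^3_{2,0}: k∈[0..1] ⇒ +0.050703 -0.448819 = -0.398116;  D = -0.205031-0.341260i
d^3_{3,0}: single k=0 term ⇒ -0.123170;  D = +0.003217+0.123128i
Y_3^{m'}(θ=1.8979,φ=0.6372) and Σ D·Y over m':
  (-0.0032+0.1231i)·(-0.1184-0.3339i)  (-0.2050+0.3413i)·(-0.0860+0.2816i)  (-0.4953+0.2802i)·(-0.1190+0.0881i)  (-0.0701+0.0000i)·(+0.2978+0.0000i)  (+0.4953+0.2802i)·(+0.1190+0.0881i)  (-0.2050-0.3413i)·(-0.0860-0.2816i)  (+0.0032+0.1231i)·(+0.1184-0.3339i)
Y_3^0(R⁻¹ n̂) = -0.026318-0.000000i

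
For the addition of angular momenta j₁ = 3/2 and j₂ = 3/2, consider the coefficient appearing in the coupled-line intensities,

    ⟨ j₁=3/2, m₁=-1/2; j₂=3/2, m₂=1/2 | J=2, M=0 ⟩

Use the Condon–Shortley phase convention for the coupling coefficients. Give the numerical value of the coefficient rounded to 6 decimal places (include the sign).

-0.500000  (= −√(1/4))

j₁+j₂−J=1  J+j₁−j₂=2  J−j₁+j₂=2  j₁+j₂+J+1=6
(j₁±m₁, j₂±m₂, J±M) = (1,2,2,1,2,2)
P² = 4/9
sum k=0..1:
  [0] +1/4 = 1/4
  [1] −1/1 = -1
S = -3/4
C² = P²·S² = 1/4 ; C = -0.500000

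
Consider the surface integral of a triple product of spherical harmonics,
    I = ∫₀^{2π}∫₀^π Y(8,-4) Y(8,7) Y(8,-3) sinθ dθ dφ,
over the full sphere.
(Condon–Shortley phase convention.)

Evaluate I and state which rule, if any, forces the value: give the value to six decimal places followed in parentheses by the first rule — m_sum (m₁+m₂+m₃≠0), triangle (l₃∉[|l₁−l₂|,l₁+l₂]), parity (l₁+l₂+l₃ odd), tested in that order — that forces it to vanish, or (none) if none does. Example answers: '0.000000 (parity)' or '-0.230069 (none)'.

-0.041979 (none)

Checks pass: Σm=0; 24 even; l₃=8∈[0,16].
(2·8+1)(2·8+1)(2·8+1) = 4913
Δ: 8! 8! 8! / 25! → 1/236637794250
sum: t=0:+1/65548320768000 t=1:−1/128024064000 t=2:+1/2985984000 t=3:−1/373248000 t=4:+1/191102976 t=5:−1/373248000 t=6:+1/2985984000 t=7:−1/128024064000 t=8:+1/65548320768000 = 11/20808990720
3j²(8 8 8; 0 0 0) = Δ·Π!·Σ² = 490/96577  (sign +1)
sum: t=7:−1/146313216000 t=8:+1/117050572800 = 1/585252864000
3j²(8 8 8; -4 7 -3) = Δ·Π!·Σ² = 33/37145  (sign -1)
combine: 4πI² = 4913·490/96577·33/37145 = 54978/2482597
take √, sign -1: I = -0.04197942
No selection rule forces the value: the integral is nonzero (none).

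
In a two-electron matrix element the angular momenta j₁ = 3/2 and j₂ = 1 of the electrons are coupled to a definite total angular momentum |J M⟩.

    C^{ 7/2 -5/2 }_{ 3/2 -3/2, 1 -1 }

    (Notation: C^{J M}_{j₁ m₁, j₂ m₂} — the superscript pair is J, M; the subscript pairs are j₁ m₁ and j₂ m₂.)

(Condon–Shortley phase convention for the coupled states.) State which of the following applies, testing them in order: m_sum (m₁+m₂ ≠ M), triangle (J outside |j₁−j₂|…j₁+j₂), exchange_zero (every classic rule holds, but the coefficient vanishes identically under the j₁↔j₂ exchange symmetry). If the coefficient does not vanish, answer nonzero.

m-sum: m₁+m₂ = -3/2+(-1) = -5/2, M = -5/2  ✓
triangle: need |j₁−j₂| ≤ J ≤ j₁+j₂, i.e. J ∈ [1/2, 5/2]; J = 7/2 is outside ✗ ⇒ coefficient is 0

triangle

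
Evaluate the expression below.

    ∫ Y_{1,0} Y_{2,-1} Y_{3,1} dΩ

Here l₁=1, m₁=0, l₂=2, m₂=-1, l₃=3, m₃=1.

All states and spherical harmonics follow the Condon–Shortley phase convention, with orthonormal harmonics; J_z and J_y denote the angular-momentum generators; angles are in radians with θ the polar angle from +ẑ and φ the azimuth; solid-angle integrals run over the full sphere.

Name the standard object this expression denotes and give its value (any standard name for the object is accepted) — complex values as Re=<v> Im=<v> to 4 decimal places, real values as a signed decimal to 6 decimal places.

Gaunt coefficient, -0.233597

This is a Gaunt coefficient — the integral of a triple product of spherical harmonics over the sphere.
m-sum 0 ✓  L=6 even ✓  1≤3≤3 ✓
Π(2lᵢ+1) = 3×5×7 = 105
triangle coeff Δ(1,2,3) = 1/105
Σ_t [0,0]: t=0:+1/4 = 1/4
(3j)²=3/35 [(1 2 3; 0 0 0)], sign=-1
Σ_t [0,0]: t=0:+1/6 = 1/6
(3j)²=8/105 [(1 2 3; 0 -1 1)], sign=+1
⇒ 4πI² = 24/35
I = (-1)√(24/35/(4π)) = -0.23359668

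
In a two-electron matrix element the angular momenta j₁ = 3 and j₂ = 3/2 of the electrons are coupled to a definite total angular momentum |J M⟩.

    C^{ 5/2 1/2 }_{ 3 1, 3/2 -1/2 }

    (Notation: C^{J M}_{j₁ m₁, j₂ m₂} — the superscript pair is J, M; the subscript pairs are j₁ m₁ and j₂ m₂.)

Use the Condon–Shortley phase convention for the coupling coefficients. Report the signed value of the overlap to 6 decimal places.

-0.119523  (= −√(1/70))

triangle: 2!·4!·1!/8! = 48/40320
(j±m)!: 4!·2!·1!·2!·3!·2! = 1152
prefactor² = (2J+1)·Δ·N² = 288/35
  k=0: +1/(0!·2!·2!·1!·2!·0!) = 1/8
  k=1: −1/(1!·1!·1!·0!·3!·1!) = -1/6
Σ = -1/24  ⇒  CG² = 288/35·(-1/24)² = 1/70
CG = −√(1/70) = -0.119523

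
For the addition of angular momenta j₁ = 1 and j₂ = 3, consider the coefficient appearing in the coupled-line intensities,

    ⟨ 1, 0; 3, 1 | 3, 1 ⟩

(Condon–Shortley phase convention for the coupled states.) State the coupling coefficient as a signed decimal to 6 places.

-0.288675

triangle: 1!×1!×5!/8! = 120/40320
(j±m)!: 1!×1!×4!×2!×4!×2! = 2304
prefactor² = (2J+1)×Δ×N² = 48
  k=0: +1/(0!×1!×1!×4!×0!×1!) = 1/24
  k=1: −1/(1!×0!×0!×3!×1!×2!) = -1/12
Σ = -1/24  ⇒  CG² = 48×(-1/24)² = 1/12
CG = −√(1/12) = -0.288675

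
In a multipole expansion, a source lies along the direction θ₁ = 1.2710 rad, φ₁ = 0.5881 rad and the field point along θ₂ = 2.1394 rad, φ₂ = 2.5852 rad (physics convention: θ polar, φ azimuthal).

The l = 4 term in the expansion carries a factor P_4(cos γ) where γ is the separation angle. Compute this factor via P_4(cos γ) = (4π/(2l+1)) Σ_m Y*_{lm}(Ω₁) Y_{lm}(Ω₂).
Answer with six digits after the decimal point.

-0.276262

Term-by-term m-sum for l=4 (normalisation 4π/9 = 1.396263):
  term(m=-4) = -0.01102 - 0.08152j   from Y*(Ω₁)=-0.25972 + 0.26170j, Y(Ω₂)=-0.13588 + 0.17698j
  term(m=-3) = -0.12450 - 0.03741j   from Y*(Ω₁)=-0.06199 + 0.31634j, Y(Ω₂)=-0.03961 + 0.40131j
  term(m=-2) = 0.01914 - 0.02190j   from Y*(Ω₁)=-0.04572 - 0.10979j, Y(Ω₂)=0.10813 + 0.21935j
  term(m=-1) = 0.02747 + 0.06050j   from Y*(Ω₁)=-0.26537 - 0.17695j, Y(Ω₂)=-0.17689 - 0.11002j
  term(m=+0) = -0.02004 + 0.00000j   from Y*(Ω₁)=0.06873 + 0.00000j, Y(Ω₂)=-0.29153 + 0.00000j
  term(m=+1) = 0.02747 - 0.06050j   from Y*(Ω₁)=0.26537 - 0.17695j, Y(Ω₂)=0.17689 - 0.11002j
  term(m=+2) = 0.01914 + 0.02190j   from Y*(Ω₁)=-0.04572 + 0.10979j, Y(Ω₂)=0.10813 - 0.21935j
  term(m=+3) = -0.12450 + 0.03741j   from Y*(Ω₁)=0.06199 + 0.31634j, Y(Ω₂)=0.03961 + 0.40131j
  term(m=+4) = -0.01102 + 0.08152j   from Y*(Ω₁)=-0.25972 - 0.26170j, Y(Ω₂)=-0.13588 - 0.17698j
Total Σ_m = -0.19786 + 0.00000j. Multiply by 1.396263: -0.27626 + 0.00000j. P_4(cos γ) = -0.276262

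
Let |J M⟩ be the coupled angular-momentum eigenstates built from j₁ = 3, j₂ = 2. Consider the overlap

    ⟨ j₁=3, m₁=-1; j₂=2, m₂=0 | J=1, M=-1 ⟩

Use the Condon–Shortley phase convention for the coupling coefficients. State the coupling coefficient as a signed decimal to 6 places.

triangle: 4!·2!·0!/7! = 48/5040
(j±m)!: 2!·4!·2!·2!·0!·2! = 384
prefactor² = (2J+1)·Δ·N² = 384/35
  k=2: +1/(2!·2!·2!·0!·0!·0!) = 1/8
Σ = 1/8  ⇒  CG² = 384/35·(1/8)² = 6/35
CG = +√(6/35) = +0.414039

+√(6/35) = +0.414039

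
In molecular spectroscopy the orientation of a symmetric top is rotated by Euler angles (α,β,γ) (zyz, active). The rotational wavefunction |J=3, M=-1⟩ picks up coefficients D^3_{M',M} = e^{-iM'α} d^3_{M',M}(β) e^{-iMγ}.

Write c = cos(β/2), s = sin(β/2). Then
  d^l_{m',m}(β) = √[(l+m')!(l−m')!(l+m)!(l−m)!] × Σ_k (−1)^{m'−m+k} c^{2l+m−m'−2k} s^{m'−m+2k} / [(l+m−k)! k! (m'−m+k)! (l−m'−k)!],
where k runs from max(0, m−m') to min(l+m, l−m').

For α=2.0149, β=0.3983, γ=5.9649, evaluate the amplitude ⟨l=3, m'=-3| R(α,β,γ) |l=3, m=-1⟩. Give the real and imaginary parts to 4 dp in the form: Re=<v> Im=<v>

Re=0.1188 Im=-0.0740

First d^3_{-3,-1}(β=0.3983), then the phase factors e^{-i(-3)α} and e^{-i(-1)γ}:
Half-angle: c=0.980235, s=0.197836. N=√(1·720·2·24)=185.903201
The bounds max(0,m−m')=2 and min(l+m,l−m')=2 give 1 term
  k=2: (−1)^0·185.9032/(48)·0.9802^4·0.1978^2 = +0.139952
d^3_{-3,-1}(0.3983) = +0.139952
D = (+0.971697-0.236231i)·(+0.139952)·(+0.949773-0.312938i) = +0.118814-0.073957i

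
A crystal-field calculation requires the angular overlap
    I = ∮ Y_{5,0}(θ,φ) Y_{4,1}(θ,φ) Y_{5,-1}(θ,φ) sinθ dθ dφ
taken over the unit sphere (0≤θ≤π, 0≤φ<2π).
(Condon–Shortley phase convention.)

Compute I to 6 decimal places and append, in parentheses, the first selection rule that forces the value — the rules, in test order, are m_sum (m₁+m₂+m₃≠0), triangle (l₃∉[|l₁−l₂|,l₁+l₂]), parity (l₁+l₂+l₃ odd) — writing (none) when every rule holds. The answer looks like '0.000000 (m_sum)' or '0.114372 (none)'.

-0.053153 (none)

Checks pass: Σm=0; 14 even; l₃=5∈[1,9].
(2·5+1)(2·4+1)(2·5+1) = 1089
Δ: 4! 6! 4! / 15! → 1/3153150
sum: t=0:+1/69120 t=1:−1/1728 t=2:+1/576 t=3:−1/1728 t=4:+1/69120 = 7/11520
3j²(5 4 5; 0 0 0) = Δ·Π!·Σ² = 2/143  (sign -1)
sum: t=1:−1/6912 t=2:+1/864 t=3:−1/1152 t=4:+1/17280 = 7/34560
3j²(5 4 5; 0 1 -1) = Δ·Π!·Σ² = 1/429  (sign +1)
combine: 4πI² = 1089·2/143·1/429 = 6/169
take √, sign -1: I = -0.05315295
No selection rule forces the value: the integral is nonzero (none).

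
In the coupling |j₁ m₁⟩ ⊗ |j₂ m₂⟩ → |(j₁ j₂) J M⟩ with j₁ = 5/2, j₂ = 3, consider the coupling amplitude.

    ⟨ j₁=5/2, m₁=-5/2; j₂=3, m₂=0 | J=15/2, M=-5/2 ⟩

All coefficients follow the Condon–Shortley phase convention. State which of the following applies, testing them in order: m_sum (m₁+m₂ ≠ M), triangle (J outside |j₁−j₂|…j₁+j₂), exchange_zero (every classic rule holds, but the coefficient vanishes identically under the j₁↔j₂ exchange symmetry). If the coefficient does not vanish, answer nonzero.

m-sum: m₁+m₂ = -5/2+0 = -5/2, M = -5/2  ✓
triangle: need |j₁−j₂| ≤ J ≤ j₁+j₂, i.e. J ∈ [1/2, 11/2]; J = 15/2 is outside ✗ ⇒ coefficient is 0

triangle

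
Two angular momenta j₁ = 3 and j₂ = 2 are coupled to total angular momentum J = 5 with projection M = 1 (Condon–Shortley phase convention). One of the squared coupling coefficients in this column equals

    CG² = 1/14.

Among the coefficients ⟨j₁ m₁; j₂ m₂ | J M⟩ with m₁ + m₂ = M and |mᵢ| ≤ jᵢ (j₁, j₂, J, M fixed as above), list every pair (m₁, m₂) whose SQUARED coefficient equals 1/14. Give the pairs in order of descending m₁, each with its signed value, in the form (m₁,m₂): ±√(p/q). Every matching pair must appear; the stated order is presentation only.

(-1,2): +√(1/14)

Admissible pairs with m₁+m₂ = M = 1: (-1,2), (0,1), (1,0), (2,-1), (3,-2)
  (m₁,m₂)=(3,-2): CG² = 1/210, CG = +√(1/210)
  (m₁,m₂)=(2,-1): CG² = 4/35, CG = +√(4/35)
  (m₁,m₂)=(1,0): CG² = 3/7, CG = +√(3/7)
  (m₁,m₂)=(0,1): CG² = 8/21, CG = +√(8/21)
  (m₁,m₂)=(-1,2): CG² = 1/14, CG = +√(1/14)   ← matches the target
Pairs with CG² = 1/14: (-1,2): +√(1/14)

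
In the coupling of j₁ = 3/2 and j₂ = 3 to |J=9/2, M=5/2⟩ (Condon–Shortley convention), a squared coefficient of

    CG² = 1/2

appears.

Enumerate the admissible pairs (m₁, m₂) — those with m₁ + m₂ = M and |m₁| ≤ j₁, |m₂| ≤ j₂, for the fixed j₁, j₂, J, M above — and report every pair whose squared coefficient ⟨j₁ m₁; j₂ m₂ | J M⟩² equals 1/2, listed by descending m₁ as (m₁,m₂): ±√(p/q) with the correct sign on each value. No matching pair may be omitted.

Admissible pairs with m₁+m₂ = M = 5/2: (-1/2,3), (1/2,2), (3/2,1)
  (m₁,m₂)=(3/2,1): CG² = 5/12, CG = +√(5/12)
  (m₁,m₂)=(1/2,2): CG² = 1/2, CG = +√(1/2)   ← matches the target
  (m₁,m₂)=(-1/2,3): CG² = 1/12, CG = +√(1/12)
Pairs with CG² = 1/2: (1/2,2): +√(1/2)

(1/2,2): +√(1/2)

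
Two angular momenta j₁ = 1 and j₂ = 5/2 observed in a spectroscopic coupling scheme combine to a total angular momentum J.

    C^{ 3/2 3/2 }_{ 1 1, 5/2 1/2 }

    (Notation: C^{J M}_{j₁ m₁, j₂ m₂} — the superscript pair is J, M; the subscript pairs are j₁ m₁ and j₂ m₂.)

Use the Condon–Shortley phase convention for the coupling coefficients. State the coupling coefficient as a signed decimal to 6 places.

j₁+j₂−J=2  J+j₁−j₂=0  J−j₁+j₂=3  j₁+j₂+J+1=6
(j₁±m₁, j₂±m₂, J±M) = (2,0,3,2,3,0)
P² = 48/5
sum k=0..0:
  [0] +1/12 = 1/12
S = 1/12
C² = P²·S² = 1/15 ; C = +0.258199

+√(1/15) = +0.258199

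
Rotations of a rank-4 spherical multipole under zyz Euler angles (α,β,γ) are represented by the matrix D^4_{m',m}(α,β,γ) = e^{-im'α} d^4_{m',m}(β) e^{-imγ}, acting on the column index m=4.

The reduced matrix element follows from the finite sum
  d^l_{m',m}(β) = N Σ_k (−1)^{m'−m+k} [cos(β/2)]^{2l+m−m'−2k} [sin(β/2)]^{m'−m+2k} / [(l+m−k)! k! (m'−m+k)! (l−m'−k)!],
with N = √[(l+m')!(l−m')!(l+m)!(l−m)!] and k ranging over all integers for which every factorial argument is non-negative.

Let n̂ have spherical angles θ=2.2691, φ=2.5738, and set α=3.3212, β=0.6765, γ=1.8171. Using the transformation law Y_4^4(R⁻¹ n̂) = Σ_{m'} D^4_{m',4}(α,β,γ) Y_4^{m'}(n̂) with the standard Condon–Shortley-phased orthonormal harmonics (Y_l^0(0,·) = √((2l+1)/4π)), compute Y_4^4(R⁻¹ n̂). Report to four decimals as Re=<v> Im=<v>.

Need the full column D^4_{m',4} for m'=−4..4 at α=3.3212, β=0.6765, γ=1.8171.
cos(β/2)=0.943337, sin(β/2)=0.331837
d^4_{-4,4}: single k=8 term ⇒ +0.000147;  D = +0.000142-0.000039i
d^4_{-3,4}: single k=7 term ⇒ +0.001182;  D = -0.001066+0.000510i
d^4_{-2,4}: single k=6 term ⇒ +0.006287;  D = +0.005095-0.003684i
d^4_{-1,4}: single k=5 term ⇒ +0.025276;  D = -0.017508+0.018231i
d^4_{0,4}: single k=4 term ⇒ +0.080337;  D = +0.044401-0.066952i
d^4_{1,4}: single k=3 term ⇒ +0.204269;  D = -0.080669+0.187665i
d^4_{2,4}: single k=2 term ⇒ +0.410609;  D = +0.092157-0.400134i
d^4_{3,4}: single k=1 term ⇒ +0.623932;  D = -0.029164+0.623250i
d^4_{4,4}: single k=0 term ⇒ +0.627096;  D = -0.083064-0.621571i
Y_4^{m'}(θ=2.2691,φ=2.5738) and Σ D·Y over m':
  (+0.0001-0.0000i)·(-0.0982+0.1165i)  (-0.0011+0.0005i)·(-0.0478+0.3584i)  (+0.0051-0.0037i)·(+0.1567+0.3369i)  (-0.0175+0.0182i)·(-0.0209-0.0134i)  (+0.0444-0.0670i)·(-0.3618+0.0000i)  (-0.0807+0.1877i)·(+0.0209-0.0134i)  (+0.0922-0.4001i)·(+0.1567-0.3369i)  (-0.0292+0.6232i)·(+0.0478+0.3584i)  (-0.0831-0.6216i)·(-0.0982-0.1165i)
Y_4^4(R⁻¹ n̂) = -0.422135+0.026125i

Re=-0.4221 Im=0.0261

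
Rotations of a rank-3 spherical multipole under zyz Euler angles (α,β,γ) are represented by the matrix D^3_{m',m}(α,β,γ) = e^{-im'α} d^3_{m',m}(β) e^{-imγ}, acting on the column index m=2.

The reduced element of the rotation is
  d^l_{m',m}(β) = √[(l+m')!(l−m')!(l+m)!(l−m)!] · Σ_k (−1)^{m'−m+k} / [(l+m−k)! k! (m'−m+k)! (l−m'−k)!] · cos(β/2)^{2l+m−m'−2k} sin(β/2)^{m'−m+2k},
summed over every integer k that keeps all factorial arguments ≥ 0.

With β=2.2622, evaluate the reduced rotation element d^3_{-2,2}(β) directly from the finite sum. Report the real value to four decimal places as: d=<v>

d=0.0584

d^3_{-2,2}(β=2.2622) via the finite sum:
Half-angle: c=0.425665, s=0.904881. N=√(1·120·120·1)=120.000000
Admissible k: 4..5 (factorial args all ≥0)
  k=4: (−1)^0·120.0000/(24)·0.4257^2·0.9049^4 = +0.607395
  k=5: (−1)^1·120.0000/(120)·0.4257^0·0.9049^6 = -0.548970
d^3_{-2,2}(2.2622) = +0.607395 -0.548970 = +0.058425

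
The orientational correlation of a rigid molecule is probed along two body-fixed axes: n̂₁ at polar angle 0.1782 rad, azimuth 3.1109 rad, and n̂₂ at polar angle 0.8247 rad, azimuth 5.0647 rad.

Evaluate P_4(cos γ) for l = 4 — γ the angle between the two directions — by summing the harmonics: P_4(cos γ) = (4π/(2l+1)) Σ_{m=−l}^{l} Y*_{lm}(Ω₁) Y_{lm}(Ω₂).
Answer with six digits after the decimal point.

-0.419737

Expand P_4 via completeness: Σ_{m} conj(Y_{4,m}) at Ω₁ times Y_{4,m} at Ω₂ —
  m=-4: (0.00043 - 0.00005j) × (0.02070 - 0.12701j) = 0.00000 - 0.00006j  (running Σ = 0.00000 - 0.00006j)
  m=-3: (-0.00683 + 0.00063j) × (-0.29300 - 0.16538j) = 0.00211 + 0.00095j  (running Σ = 0.00211 + 0.00089j)
  m=-2: (0.06064 - 0.00373j) × (-0.30582 + 0.26001j) = -0.01758 + 0.01691j  (running Σ = -0.01547 + 0.01780j)
  m=-1: (-0.31182 + 0.00957j) × (0.01832 + 0.04984j) = -0.00619 - 0.01536j  (running Σ = -0.02166 + 0.00243j)
  m=0: (0.71699 + 0.00000j) × (-0.35886 + 0.00000j) = -0.25730 + 0.00000j  (running Σ = -0.27896 + 0.00243j)
  m=1: (0.31182 + 0.00957j) × (-0.01832 + 0.04984j) = -0.00619 + 0.01536j  (running Σ = -0.28515 + 0.01780j)
  m=2: (0.06064 + 0.00373j) × (-0.30582 - 0.26001j) = -0.01758 - 0.01691j  (running Σ = -0.30272 + 0.00089j)
  m=3: (0.00683 + 0.00063j) × (0.29300 - 0.16538j) = 0.00211 - 0.00095j  (running Σ = -0.30062 - 0.00006j)
  m=4: (0.00043 + 0.00005j) × (0.02070 + 0.12701j) = 0.00000 + 0.00006j  (running Σ = -0.30061 - 0.00000j)
Accumulated sum -0.30061 - 0.00000j; after 4π/(2l+1) scaling, -0.41974 - 0.00000j ⇒ P_4 = -0.419737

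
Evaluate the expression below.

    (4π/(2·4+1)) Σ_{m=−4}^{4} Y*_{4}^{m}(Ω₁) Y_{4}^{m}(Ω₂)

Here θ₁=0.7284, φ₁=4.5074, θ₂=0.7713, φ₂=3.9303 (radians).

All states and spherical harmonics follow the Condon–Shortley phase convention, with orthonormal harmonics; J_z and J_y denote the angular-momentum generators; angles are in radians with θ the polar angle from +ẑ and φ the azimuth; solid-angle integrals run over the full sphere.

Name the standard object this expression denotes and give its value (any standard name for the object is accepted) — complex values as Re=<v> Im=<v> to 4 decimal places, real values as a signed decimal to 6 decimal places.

Legendre polynomial (addition theorem), +0.361949

This sum is the spherical-harmonic addition theorem: it equals the Legendre polynomial P_l(cos γ) of the angle γ between the two directions.
Term-by-term m-sum for l=4 (normalisation 4π/9 = 1.396263):
  m=-4: (0.05928 - 0.06353j) × (-0.10447 + 0.00138j) = -0.00611 + 0.00672j  (running Σ = -0.00611 + 0.00672j)
  m=-3: (0.15896 + 0.22505j) × (0.21707 + 0.21280j) = -0.01338 + 0.08268j  (running Σ = -0.01949 + 0.08940j)
  m=-2: (-0.39400 + 0.17124j) × (-0.00280 - 0.42240j) = 0.07343 + 0.16595j  (running Σ = 0.05394 + 0.25534j)
  m=-1: (-0.04296 - 0.20665j) × (-0.09976 + 0.10043j) = 0.02504 + 0.01630j  (running Σ = 0.07898 + 0.27164j)
  m=0: (-0.30174 + 0.00000j) × (-0.33561 + 0.00000j) = 0.10127 + 0.00000j  (running Σ = 0.18025 + 0.27164j)
  m=1: (0.04296 - 0.20665j) × (0.09976 + 0.10043j) = 0.02504 - 0.01630j  (running Σ = 0.20529 + 0.25534j)
  m=2: (-0.39400 - 0.17124j) × (-0.00280 + 0.42240j) = 0.07343 - 0.16595j  (running Σ = 0.27872 + 0.08940j)
  m=3: (-0.15896 + 0.22505j) × (-0.21707 + 0.21280j) = -0.01338 - 0.08268j  (running Σ = 0.26533 + 0.00672j)
  m=4: (0.05928 + 0.06353j) × (-0.10447 - 0.00138j) = -0.00611 - 0.00672j  (running Σ = 0.25923 + 0.00000j)
Σ over m = 0.25923 + 0.00000j; ×(4π/9) → 0.36195 + 0.00000j. Real part: 0.361949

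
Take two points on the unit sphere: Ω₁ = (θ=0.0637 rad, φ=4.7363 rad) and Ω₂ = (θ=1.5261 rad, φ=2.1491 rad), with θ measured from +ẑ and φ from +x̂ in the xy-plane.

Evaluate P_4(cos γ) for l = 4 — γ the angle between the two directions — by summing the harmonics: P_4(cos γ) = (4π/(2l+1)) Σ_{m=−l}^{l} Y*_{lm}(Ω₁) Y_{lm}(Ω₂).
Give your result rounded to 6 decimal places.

Expand P_4 via completeness: Σ_{m} conj(Y_{4,m}) at Ω₁ times Y_{4,m} at Ω₂ —
  [-4]  conj(Y_{4,-4})(Ω₁) = (0.000007, 0.000001) ; Y_{4,-4}(Ω₂) = (-0.297990, -0.324773) ; Δ = (-0.000002, -0.000003)
  [-3]  conj(Y_{4,-3})(Ω₁) = (-0.000023, 0.000321) ; Y_{4,-3}(Ω₂) = (0.055010, -0.009110) ; Δ = (0.000002, 0.000018)
  [-2]  conj(Y_{4,-2})(Ω₁) = (-0.008086, -0.000387) ; Y_{4,-2}(Ω₂) = (0.132482, -0.301354) ; Δ = (-0.001188, 0.002385)
  [-1]  conj(Y_{4,-1})(Ω₁) = (0.002854, -0.119330) ; Y_{4,-1}(Ω₂) = (0.034467, 0.052803) ; Δ = (0.006399, -0.003962)
  [+0]  conj(Y_{4,0})(Ω₁) = (0.829199, -0.000000) ; Y_{4,0}(Ω₂) = (0.311036, 0.000000) ; Δ = (0.257910, 0.000000)
  [+1]  conj(Y_{4,1})(Ω₁) = (-0.002854, -0.119330) ; Y_{4,1}(Ω₂) = (-0.034467, 0.052803) ; Δ = (0.006399, 0.003962)
  [+2]  conj(Y_{4,2})(Ω₁) = (-0.008086, 0.000387) ; Y_{4,2}(Ω₂) = (0.132482, 0.301354) ; Δ = (-0.001188, -0.002385)
  [+3]  conj(Y_{4,3})(Ω₁) = (0.000023, 0.000321) ; Y_{4,3}(Ω₂) = (-0.055010, -0.009110) ; Δ = (0.000002, -0.000018)
  [+4]  conj(Y_{4,4})(Ω₁) = (0.000007, -0.000001) ; Y_{4,4}(Ω₂) = (-0.297990, 0.324773) ; Δ = (-0.000002, 0.000003)
Total Σ_m = (0.268333, -0.000000). Multiply by 1.396263: (0.374663, -0.000000). P_4(cos γ) = 0.374663

0.374663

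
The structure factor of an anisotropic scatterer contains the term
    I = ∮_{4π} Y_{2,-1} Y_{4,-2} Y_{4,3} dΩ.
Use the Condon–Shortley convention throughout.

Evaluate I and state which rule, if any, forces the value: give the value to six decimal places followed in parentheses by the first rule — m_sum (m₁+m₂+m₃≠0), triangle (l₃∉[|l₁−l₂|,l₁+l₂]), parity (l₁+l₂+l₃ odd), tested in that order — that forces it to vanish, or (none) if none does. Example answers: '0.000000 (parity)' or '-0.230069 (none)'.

-0.187702 (none)

Rules hold: Σm=0, L=10 even, 2≤4≤6.
N = 5·9·9 = 405
Δ = 2!·2!·6!/11! = 1/13860
Racah Σ t=0..2: t=0:+1/192 t=1:−1/36 t=2:+1/192 = -5/288
⇒ 3j(2 4 4; 0 0 0)² = 20/693, sgn -1
Racah Σ t=1..2: t=1:−1/240 t=2:+1/1440 = -1/288
⇒ 3j(2 4 4; -1 -2 3)² = 5/132, sgn +1
4πI² = N·(3j₀)²·(3jₘ)² = 375/847
I = -1·√(0.442739/4π) = -0.18770204
No selection rule forces the value: the integral is nonzero (none).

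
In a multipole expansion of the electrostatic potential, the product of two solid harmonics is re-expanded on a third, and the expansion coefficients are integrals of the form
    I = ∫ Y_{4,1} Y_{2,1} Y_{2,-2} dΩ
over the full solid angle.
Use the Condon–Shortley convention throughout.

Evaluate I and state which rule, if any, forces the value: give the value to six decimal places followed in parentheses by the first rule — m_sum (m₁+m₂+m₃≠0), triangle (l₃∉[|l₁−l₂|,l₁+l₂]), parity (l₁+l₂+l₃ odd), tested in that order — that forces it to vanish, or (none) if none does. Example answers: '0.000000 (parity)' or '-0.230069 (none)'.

Checks pass: Σm=0; 8 even; l₃=2∈[2,6].
(2·4+1)(2·2+1)(2·2+1) = 225
Δ: 4! 4! 0! / 9! → 1/630
sum: t=2:+1/16 = 1/16
3j²(4 2 2; 0 0 0) = Δ·Π!·Σ² = 2/35  (sign +1)
sum: t=3:−1/144 = -1/144
3j²(4 2 2; 1 1 -2) = Δ·Π!·Σ² = 1/126  (sign -1)
combine: 4πI² = 225·2/35·1/126 = 5/49
take √, sign -1: I = -0.09011188
No selection rule forces the value: the integral is nonzero (none).

-0.090112 (none)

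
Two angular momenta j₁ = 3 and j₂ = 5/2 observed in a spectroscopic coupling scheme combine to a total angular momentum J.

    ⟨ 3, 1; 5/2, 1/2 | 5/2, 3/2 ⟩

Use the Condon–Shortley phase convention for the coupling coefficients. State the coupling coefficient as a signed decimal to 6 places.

-0.169031

j₁+j₂−J=3  J+j₁−j₂=3  J−j₁+j₂=2  j₁+j₂+J+1=9
(j₁±m₁, j₂±m₂, J±M) = (4,2,3,2,4,1)
P² = 576/35
sum k=1..2:
  [1] −1/8 = -1/8
  [2] +1/12 = 1/12
S = -1/24
C² = P²·S² = 1/35 ; C = -0.169031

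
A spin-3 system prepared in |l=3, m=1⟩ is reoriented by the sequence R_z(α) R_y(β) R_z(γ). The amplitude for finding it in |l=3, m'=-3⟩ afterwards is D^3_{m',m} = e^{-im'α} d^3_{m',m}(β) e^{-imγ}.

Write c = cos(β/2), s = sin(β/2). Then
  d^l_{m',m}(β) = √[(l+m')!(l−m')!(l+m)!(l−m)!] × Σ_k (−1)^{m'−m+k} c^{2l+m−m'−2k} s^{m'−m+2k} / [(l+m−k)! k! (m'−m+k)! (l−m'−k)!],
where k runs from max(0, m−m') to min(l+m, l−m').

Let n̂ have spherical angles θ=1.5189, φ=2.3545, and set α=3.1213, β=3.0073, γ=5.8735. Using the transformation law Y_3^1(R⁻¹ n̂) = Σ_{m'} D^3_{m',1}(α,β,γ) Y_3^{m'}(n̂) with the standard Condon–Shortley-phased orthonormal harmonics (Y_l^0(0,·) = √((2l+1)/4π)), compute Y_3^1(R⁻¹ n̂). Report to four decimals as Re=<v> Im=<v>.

Re=-0.1229 Im=-0.2950

Need the full column D^3_{m',1} for m'=−3..3 at α=3.1213, β=3.0073, γ=5.8735.
cos(β/2)=0.067096, sin(β/2)=0.997747
d^3_{-3,1}: single k=4 term ⇒ +0.017279;  D = -0.016238-0.005906i
d^3_{-2,1}: k∈[3..4] ⇒ +0.001897 -0.209796 = -0.207898;  D = -0.193897-0.075005i
d^3_{-1,1}: k∈[2..4] ⇒ +0.000121 -0.035691 +0.986555 = +0.950985;  D = -0.879794-0.361019i
d^3_{0,1}: k∈[1..3] ⇒ +0.000005 -0.003118 +0.229820 = +0.226707;  D = +0.207946+0.090302i
d^3_{1,1}: k∈[0..2] ⇒ +0.000000 -0.000161 +0.026768 = +0.026607;  D = -0.024185-0.011091i
d^3_{2,1}: k∈[0..1] ⇒ -0.000004 +0.001897 = +0.001893;  D = +0.001704+0.000824i
d^3_{3,1}: single k=0 term ⇒ +0.000078;  D = -0.000070-0.000035i
Y_3^{m'}(θ=1.5189,φ=2.3545) and Σ D·Y over m':
  (-0.0162-0.0059i)·(+0.2953-0.2923i)  (-0.1939-0.0750i)·(-0.0002+0.0529i)  (-0.8798-0.3610i)·(+0.2248+0.2255i)  (+0.2079+0.0903i)·(-0.0578+0.0000i)  (-0.0242-0.0111i)·(-0.2248+0.2255i)  (+0.0017+0.0008i)·(-0.0002-0.0529i)  (-0.0001-0.0000i)·(-0.2953-0.2923i)
Y_3^1(R⁻¹ n̂) = -0.122879-0.295037i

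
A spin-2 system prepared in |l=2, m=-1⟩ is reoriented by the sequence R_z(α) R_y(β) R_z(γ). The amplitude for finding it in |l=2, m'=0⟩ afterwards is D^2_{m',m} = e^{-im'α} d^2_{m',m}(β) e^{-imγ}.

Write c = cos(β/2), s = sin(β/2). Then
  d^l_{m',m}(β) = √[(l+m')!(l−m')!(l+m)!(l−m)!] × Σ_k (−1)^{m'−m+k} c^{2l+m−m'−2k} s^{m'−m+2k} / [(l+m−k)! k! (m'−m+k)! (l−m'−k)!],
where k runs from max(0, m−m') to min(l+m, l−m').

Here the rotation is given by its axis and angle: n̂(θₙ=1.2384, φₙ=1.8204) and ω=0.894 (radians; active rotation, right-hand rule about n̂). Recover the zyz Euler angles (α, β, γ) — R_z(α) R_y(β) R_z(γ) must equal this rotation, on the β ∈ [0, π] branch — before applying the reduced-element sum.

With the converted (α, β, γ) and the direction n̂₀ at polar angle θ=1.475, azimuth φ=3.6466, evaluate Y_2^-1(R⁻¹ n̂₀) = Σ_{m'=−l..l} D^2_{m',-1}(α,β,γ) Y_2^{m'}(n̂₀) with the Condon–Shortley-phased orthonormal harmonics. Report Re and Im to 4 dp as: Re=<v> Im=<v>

Re=0.3746 Im=-0.0877

Axis–angle → zyz. n̂ = (sinθₙcosφₙ, sinθₙsinφₙ, cosθₙ) = (-0.233499, +0.915970, +0.326309), ω = 0.8940.
R = I cosω + sinω [n̂]ₓ + (1−cosω) n̂n̂ᵀ gives
  R = [+0.646674, -0.334312, +0.685601; +0.174459, +0.939834, +0.293727; -0.742548, -0.070336, +0.666090]
β = atan2(√(R₁₃²+R₂₃²), R₃₃) = 0.841843; α = atan2(R₂₃, R₁₃) mod 2π = 0.404766; γ = atan2(R₃₂, −R₃₁) mod 2π = 6.188744
Need the full column D^2_{m',-1} for m'=−2..2 at α=0.4048, β=0.8418, γ=6.1887.
cos(β/2)=0.912713, sin(β/2)=0.408602
d^2_{-2,-1}: single k=1 term ⇒ +0.621345;  D = +0.469136+0.407407i
d^2_{-1,-1}: k∈[0..1] ⇒ +0.693964 -0.417244 = +0.276720;  D = +0.263502+0.084501i
d^2_{0,-1}: k∈[0..1] ⇒ -0.760989 +0.152514 = -0.608475;  D = -0.605763+0.057380i
d^2_{1,-1}: k∈[0..1] ⇒ +0.417244 -0.027874 = +0.389369;  D = +0.341852-0.186403i
d^2_{2,-1}: single k=0 term ⇒ -0.124527;  D = -0.077019+0.097852i
Y_2^{m'}(θ=1.475,φ=3.6466) and Σ D·Y over m':
  (+0.4691+0.4074i)·(+0.2036-0.3241i)  (+0.2635+0.0845i)·(-0.0644+0.0356i)  (-0.6058+0.0574i)·(-0.3067+0.0000i)  (+0.3419-0.1864i)·(+0.0644+0.0356i)  (-0.0770+0.0979i)·(+0.2036+0.3241i)
Y_2^-1(R⁻¹ n̂) = +0.374631-0.087666i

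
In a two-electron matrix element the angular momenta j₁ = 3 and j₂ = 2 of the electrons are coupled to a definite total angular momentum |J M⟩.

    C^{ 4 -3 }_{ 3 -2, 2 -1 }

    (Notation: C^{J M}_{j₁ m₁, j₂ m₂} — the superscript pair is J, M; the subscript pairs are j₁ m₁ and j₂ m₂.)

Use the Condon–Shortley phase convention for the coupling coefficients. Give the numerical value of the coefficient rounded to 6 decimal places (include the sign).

j₁+j₂−J=1  J+j₁−j₂=5  J−j₁+j₂=3  j₁+j₂+J+1=10
(j₁±m₁, j₂±m₂, J±M) = (1,5,1,3,1,7)
P² = 6480
sum k=0..1:
  [0] +1/240 = 1/240
  [1] −1/144 = -1/144
S = -1/360
C² = P²·S² = 1/20 ; C = -0.223607

−√(1/20) = -0.223607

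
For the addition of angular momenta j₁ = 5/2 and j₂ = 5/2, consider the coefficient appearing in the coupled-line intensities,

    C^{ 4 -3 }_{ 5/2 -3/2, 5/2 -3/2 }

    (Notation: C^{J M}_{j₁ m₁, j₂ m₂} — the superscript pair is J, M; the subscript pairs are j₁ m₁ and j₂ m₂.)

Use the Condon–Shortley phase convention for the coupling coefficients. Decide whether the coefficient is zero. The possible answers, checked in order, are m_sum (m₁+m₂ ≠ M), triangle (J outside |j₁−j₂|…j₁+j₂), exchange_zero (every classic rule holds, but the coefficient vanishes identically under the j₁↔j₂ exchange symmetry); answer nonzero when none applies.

exchange_zero

m-sum: m₁+m₂ = -3/2+(-3/2) = -3, M = -3  ✓
triangle: |j₁−j₂| = 0 ≤ J = 4 ≤ j₁+j₂ = 5  ✓
exchange: j₁=j₂ and m₁=m₂, and (−1)^(j₁+j₂−J) = (−1)^1 = −1 forces ⟨j₁m₁;j₂m₂|JM⟩ = −⟨j₂m₂;j₁m₁|JM⟩ = −⟨j₁m₁;j₂m₂|JM⟩ ⇒ the coefficient vanishes identically
Racah sum check: Σ_k collapses to 0 ⇒ CG = 0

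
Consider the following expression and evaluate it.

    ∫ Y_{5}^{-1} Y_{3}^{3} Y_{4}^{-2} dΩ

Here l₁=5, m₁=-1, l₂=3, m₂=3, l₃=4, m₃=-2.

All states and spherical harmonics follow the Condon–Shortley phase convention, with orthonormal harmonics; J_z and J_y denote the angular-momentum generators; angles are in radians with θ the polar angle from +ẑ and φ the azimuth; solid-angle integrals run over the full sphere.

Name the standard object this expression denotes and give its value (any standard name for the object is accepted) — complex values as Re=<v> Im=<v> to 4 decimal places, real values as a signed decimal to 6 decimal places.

Gaunt coefficient, +0.143662

This is a Gaunt coefficient — the integral of a triple product of spherical harmonics over the sphere.
Checks pass: Σm=0; 12 even; l₃=4∈[2,8].
(2·5+1)(2·3+1)(2·4+1) = 693
Δ: 4! 6! 2! / 13! → 1/180180
sum: t=1:−1/576 t=2:+1/144 t=3:−1/576 = 1/288
3j²(5 3 4; 0 0 0) = Δ·Π!·Σ² = 20/1001  (sign +1)
sum: t=4:+1/2304 = 1/2304
3j²(5 3 4; -1 3 -2) = Δ·Π!·Σ² = 75/4004  (sign +1)
combine: 4πI² = 693·20/1001·75/4004 = 3375/13013
take √, sign +1: I = 0.14366244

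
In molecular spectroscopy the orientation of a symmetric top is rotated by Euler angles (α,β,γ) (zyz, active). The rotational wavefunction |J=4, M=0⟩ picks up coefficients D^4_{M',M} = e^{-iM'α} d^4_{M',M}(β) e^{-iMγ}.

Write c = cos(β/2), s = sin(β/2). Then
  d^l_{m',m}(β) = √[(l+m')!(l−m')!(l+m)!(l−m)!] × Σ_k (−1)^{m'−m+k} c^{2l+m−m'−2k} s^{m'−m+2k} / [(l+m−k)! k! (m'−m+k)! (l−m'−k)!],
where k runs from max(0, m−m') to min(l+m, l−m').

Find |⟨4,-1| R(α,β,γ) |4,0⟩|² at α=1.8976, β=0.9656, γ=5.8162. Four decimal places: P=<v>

D^4_{-1,0}(1.8976,0.9656,5.8162) = e^{-i·-1·1.8976}·d^4_{-1,0}(0.9656)·e^{-i·0·5.8162}. Compute d first:
c=cos(0.965600/2)=0.885698, s=sin(0.965600/2)=0.464261; N=√[6·120·24·24]=643.987578
The bounds max(0,m−m')=1 and min(l+m,l−m')=4 give 4 terms
  k=1: (−1)^0·643.9876/(144)·0.8857^7·0.4643^1 = +0.887725
  k=2: (−1)^1·643.9876/(24)·0.8857^5·0.4643^3 = -1.463464
  k=3: (−1)^2·643.9876/(24)·0.8857^3·0.4643^5 = +0.402101
  k=4: (−1)^3·643.9876/(144)·0.8857^1·0.4643^7 = -0.018413
d^4_{-1,0}(0.9656) = +0.887725 -1.463464 +0.402101 -0.018413 = -0.192052
|D^4_{-1,0}|² = |d^4_{-1,0}(β)|² = (-0.192052)² = 0.036884 (the z-rotation phases have unit modulus)

P=0.0369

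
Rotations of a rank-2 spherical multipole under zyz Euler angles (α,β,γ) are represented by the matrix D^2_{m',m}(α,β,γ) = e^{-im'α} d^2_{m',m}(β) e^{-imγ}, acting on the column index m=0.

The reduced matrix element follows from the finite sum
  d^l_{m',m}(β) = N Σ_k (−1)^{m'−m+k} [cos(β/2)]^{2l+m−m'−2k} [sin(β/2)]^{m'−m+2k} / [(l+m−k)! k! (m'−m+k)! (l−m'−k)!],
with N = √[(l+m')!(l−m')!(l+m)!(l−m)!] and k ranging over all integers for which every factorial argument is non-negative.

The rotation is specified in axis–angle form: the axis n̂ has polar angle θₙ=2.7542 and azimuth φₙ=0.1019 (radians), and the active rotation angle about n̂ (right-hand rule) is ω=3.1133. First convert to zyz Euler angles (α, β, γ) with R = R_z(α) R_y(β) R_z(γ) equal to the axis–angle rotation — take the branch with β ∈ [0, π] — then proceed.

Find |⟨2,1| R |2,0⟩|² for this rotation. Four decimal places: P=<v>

P=0.3748

Axis–angle → zyz. n̂ = (sinθₙcosφₙ, sinθₙsinφₙ, cosθₙ) = (+0.375816, +0.038429, -0.925897), ω = 3.1133.
R = I cosω + sinω [n̂]ₓ + (1−cosω) n̂n̂ᵀ gives
  R = [-0.717181, +0.055071, -0.694707; +0.002686, -0.996647, -0.081779; -0.696882, -0.060516, +0.714628]
β = atan2(√(R₁₃²+R₂₃²), R₃₃) = 0.774704; α = atan2(R₂₃, R₁₃) mod 2π = 3.258771; γ = atan2(R₃₂, −R₃₁) mod 2π = 6.196564
Split into d^2_{1,0}(β=0.7747) × two z-phases.
Half-angle: c=0.925913, s=0.377738. N=√(6·1·2·2)=4.898979
k∈{0,1} keeps every argument non-negative
  k=0: (−1)^1·4.8990/(2)·0.9259^3·0.3777^1 = -0.734473
  k=1: (−1)^2·4.8990/(2)·0.9259^1·0.3777^3 = +0.122241
d^2_{1,0}(0.7747) = -0.734473 +0.122241 = -0.612232
|D^2_{1,0}|² = |d^2_{1,0}(β)|² = (-0.612232)² = 0.374828 (the z-rotation phases have unit modulus)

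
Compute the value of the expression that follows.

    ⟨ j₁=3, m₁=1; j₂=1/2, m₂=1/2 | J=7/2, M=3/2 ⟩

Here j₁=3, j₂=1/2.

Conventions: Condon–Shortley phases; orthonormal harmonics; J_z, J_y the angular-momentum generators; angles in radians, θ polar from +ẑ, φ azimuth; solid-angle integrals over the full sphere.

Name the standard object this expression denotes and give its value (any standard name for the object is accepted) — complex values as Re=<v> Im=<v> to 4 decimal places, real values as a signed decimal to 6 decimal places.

Clebsch–Gordan coefficient, +√(5/7) ≈ +0.845154

This is a Clebsch–Gordan (vector-coupling) coefficient.
√[8·0!6!1!/8! · 4!2!1!0!5!2!] = √(11520/7)
  +(−1)^0/∏(0,0,2,1,4,0)! = 1/48  (running 1/48)
⟨..|..⟩ = √(11520/7)·(1/48) = +0.845154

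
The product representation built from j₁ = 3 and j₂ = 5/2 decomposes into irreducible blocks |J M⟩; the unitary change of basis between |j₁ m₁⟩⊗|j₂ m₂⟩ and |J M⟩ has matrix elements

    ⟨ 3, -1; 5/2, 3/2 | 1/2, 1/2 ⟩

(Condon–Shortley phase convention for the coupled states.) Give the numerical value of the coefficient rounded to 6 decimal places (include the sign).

+√(2/21) ≈ +0.308607

triangle: 5!*1!*0!/7! = 120/5040
(j±m)!: 2!*4!*4!*1!*1!*0! = 1152
prefactor² = (2J+1)*Δ*N² = 384/7
  k=4: +1/(4!*1!*0!*0!*1!*0!) = 1/24
Σ = 1/24  ⇒  CG² = 384/7*(1/24)² = 2/21
CG = +√(2/21) = +0.308607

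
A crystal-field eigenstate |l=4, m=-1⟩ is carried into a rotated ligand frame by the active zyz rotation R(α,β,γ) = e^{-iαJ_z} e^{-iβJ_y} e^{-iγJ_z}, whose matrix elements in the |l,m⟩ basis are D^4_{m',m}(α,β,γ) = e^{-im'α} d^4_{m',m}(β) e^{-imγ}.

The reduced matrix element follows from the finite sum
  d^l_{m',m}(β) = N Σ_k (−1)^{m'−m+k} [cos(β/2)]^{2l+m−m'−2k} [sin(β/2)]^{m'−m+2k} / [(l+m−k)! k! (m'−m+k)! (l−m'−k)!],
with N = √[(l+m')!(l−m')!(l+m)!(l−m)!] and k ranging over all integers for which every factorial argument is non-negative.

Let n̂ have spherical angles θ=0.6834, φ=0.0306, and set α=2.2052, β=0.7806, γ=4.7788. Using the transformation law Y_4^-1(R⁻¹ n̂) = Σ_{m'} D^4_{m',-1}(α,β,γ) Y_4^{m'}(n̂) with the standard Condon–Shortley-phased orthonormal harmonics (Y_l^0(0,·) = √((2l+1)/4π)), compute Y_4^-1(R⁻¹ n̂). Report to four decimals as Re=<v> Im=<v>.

Need the full column D^4_{m',-1} for m'=−4..4 at α=2.2052, β=0.7806, γ=4.7788.
cos(β/2)=0.924795, sin(β/2)=0.380466
d^4_{-4,-1}: single k=3 term ⇒ +0.278784;  D = +0.142751+0.239464i
d^4_{-3,-1}: k∈[2..3] ⇒ +0.718744 -0.202751 = +0.515993;  D = +0.200379-0.475497i
d^4_{-2,-1}: k∈[1..3] ⇒ +0.933835 -0.790279 +0.089172 = +0.232728;  D = -0.226300+0.054320i
d^4_{-1,-1}: k∈[0..3] ⇒ +0.535012 -1.358299 +0.459797 -0.025941 = -0.389431;  D = -0.297649-0.251121i
d^4_{0,-1}: k∈[0..3] ⇒ -0.984349 +0.999633 -0.169193 +0.004773 = -0.149135;  D = -0.009897+0.148806i
d^4_{1,-1}: k∈[0..3] ⇒ +0.905533 -0.459797 +0.038911 -0.000439 = +0.484208;  D = -0.408179+0.260475i
d^4_{2,-1}: k∈[0..2] ⇒ -0.526853 +0.133758 -0.004528 = -0.397622;  D = -0.370944-0.143193i
d^4_{3,-1}: k∈[0..1] ⇒ +0.202751 -0.020590 = +0.182161;  D = -0.047886-0.175755i
d^4_{4,-1}: single k=0 term ⇒ -0.047186;  D = +0.029316-0.036974i
Y_4^{m'}(θ=0.6834,φ=0.0306) and Σ D·Y over m':
  (+0.1428+0.2395i)·(+0.0698-0.0086i)  (+0.2004-0.4755i)·(+0.2433-0.0224i)  (-0.2263+0.0543i)·(+0.4272-0.0262i)  (-0.2976-0.2511i)·(+0.2799-0.0086i)  (-0.0099+0.1488i)·(-0.2522+0.0000i)  (-0.4082+0.2605i)·(-0.2799-0.0086i)  (-0.3709-0.1432i)·(+0.4272+0.0262i)  (-0.0479-0.1758i)·(-0.2433-0.0224i)  (+0.0293-0.0370i)·(+0.0698+0.0086i)
Y_4^-1(R⁻¹ n̂) = -0.156253-0.279638i

Re=-0.1563 Im=-0.2796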